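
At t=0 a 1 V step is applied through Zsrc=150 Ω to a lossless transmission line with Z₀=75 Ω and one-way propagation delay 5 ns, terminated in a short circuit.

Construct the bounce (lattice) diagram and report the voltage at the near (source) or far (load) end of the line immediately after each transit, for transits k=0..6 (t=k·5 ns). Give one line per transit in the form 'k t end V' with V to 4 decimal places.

0 0 source 0.3333
1 5 load 0.0000
2 10 source -0.1111
3 15 load 0.0000
4 20 source 0.0370
5 25 load 0.0000
6 30 source -0.0123

Γ_L=-1.000000, Γ_S=0.333333; launch V₁=1·75/225=0.333333
k=0 src: V=0.3333
k=1 load: inc=0.333333, refl=0.333333·-1.000000=-0.3333; V=0.000000+0.333333+-0.333333=0.0000
k=2 src: inc=-0.333333, refl=-0.333333·0.333333=-0.1111; V=0.333333+-0.333333+-0.111111=-0.1111
k=3 load: inc=-0.111111, refl=-0.111111·-1.000000=0.1111; V=0.000000+-0.111111+0.111111=0.0000
k=4 src: inc=0.111111, refl=0.111111·0.333333=0.0370; V=-0.111111+0.111111+0.037037=0.0370
k=5 load: inc=0.037037, refl=0.037037·-1.000000=-0.0370; V=0.000000+0.037037+-0.037037=0.0000
k=6 src: inc=-0.037037, refl=-0.037037·0.333333=-0.0123; V=0.037037+-0.037037+-0.012346=-0.0123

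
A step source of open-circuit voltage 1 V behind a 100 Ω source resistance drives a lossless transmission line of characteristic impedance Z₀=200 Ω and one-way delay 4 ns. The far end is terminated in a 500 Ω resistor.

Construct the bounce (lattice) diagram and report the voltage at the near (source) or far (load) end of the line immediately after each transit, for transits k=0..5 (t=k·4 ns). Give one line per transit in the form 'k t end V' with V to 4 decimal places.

0 0 source 0.6667
1 4 load 0.9524
2 8 source 0.8571
3 12 load 0.8163
4 16 source 0.8299
5 20 load 0.8358

Γ_L=0.428571, Γ_S=-0.333333; launch V₁=1·200/300=0.666667
k=0 src: V=0.6667
k=1 load: inc=0.666667, refl=0.666667·0.428571=0.2857; V=0.000000+0.666667+0.285714=0.9524
k=2 src: inc=0.285714, refl=0.285714·-0.333333=-0.0952; V=0.666667+0.285714+-0.095238=0.8571
k=3 load: inc=-0.095238, refl=-0.095238·0.428571=-0.0408; V=0.952381+-0.095238+-0.040816=0.8163
k=4 src: inc=-0.040816, refl=-0.040816·-0.333333=0.0136; V=0.857143+-0.040816+0.013605=0.8299
k=5 load: inc=0.013605, refl=0.013605·0.428571=0.0058; V=0.816327+0.013605+0.005831=0.8358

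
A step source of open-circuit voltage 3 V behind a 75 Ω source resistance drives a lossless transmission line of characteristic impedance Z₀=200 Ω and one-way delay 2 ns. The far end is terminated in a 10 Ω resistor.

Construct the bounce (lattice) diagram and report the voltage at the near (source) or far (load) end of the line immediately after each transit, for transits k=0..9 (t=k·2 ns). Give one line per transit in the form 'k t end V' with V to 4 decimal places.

Γ_L=-0.904762, Γ_S=-0.454545; launch V₁=3·200/275=2.181818
k=0 src: V=2.1818
k=1 load: inc=2.181818, refl=2.181818·-0.904762=-1.9740; V=0.000000+2.181818+-1.974026=0.2078
k=2 src: inc=-1.974026, refl=-1.974026·-0.454545=0.8973; V=2.181818+-1.974026+0.897285=1.1051
k=3 load: inc=0.897285, refl=0.897285·-0.904762=-0.8118; V=0.207792+0.897285+-0.811829=0.2932
k=4 src: inc=-0.811829, refl=-0.811829·-0.454545=0.3690; V=1.105077+-0.811829+0.369013=0.6623
k=5 load: inc=0.369013, refl=0.369013·-0.904762=-0.3339; V=0.293248+0.369013+-0.333869=0.3284
k=6 src: inc=-0.333869, refl=-0.333869·-0.454545=0.1518; V=0.662261+-0.333869+0.151759=0.4802
k=7 load: inc=0.151759, refl=0.151759·-0.904762=-0.1373; V=0.328392+0.151759+-0.137305=0.3428
k=8 src: inc=-0.137305, refl=-0.137305·-0.454545=0.0624; V=0.480151+-0.137305+0.062412=0.4053
k=9 load: inc=0.062412, refl=0.062412·-0.904762=-0.0565; V=0.342845+0.062412+-0.056468=0.3488

0 0 source 2.1818
1 2 load 0.2078
2 4 source 1.1051
3 6 load 0.2932
4 8 source 0.6623
5 10 load 0.3284
6 12 source 0.4802
7 14 load 0.3428
8 16 source 0.4053
9 18 load 0.3488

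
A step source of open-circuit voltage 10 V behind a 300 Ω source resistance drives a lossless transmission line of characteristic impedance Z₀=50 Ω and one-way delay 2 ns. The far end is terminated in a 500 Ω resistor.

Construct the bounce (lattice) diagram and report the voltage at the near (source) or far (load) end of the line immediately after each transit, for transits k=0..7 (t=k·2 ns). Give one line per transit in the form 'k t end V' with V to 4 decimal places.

Γ_L=0.818182, Γ_S=0.714286; launch V₁=10·50/350=1.428571
k=0 src: V=1.4286
k=1 load: inc=1.428571, refl=1.428571·0.818182=1.1688; V=0.000000+1.428571+1.168831=2.5974
k=2 src: inc=1.168831, refl=1.168831·0.714286=0.8349; V=1.428571+1.168831+0.834879=3.4323
k=3 load: inc=0.834879, refl=0.834879·0.818182=0.6831; V=2.597403+0.834879+0.683083=4.1154
k=4 src: inc=0.683083, refl=0.683083·0.714286=0.4879; V=3.432282+0.683083+0.487917=4.6033
k=5 load: inc=0.487917, refl=0.487917·0.818182=0.3992; V=4.115365+0.487917+0.399204=5.0025
k=6 src: inc=0.399204, refl=0.399204·0.714286=0.2851; V=4.603282+0.399204+0.285146=5.2876
k=7 load: inc=0.285146, refl=0.285146·0.818182=0.2333; V=5.002486+0.285146+0.233301=5.5209

0 0 source 1.4286
1 2 load 2.5974
2 4 source 3.4323
3 6 load 4.1154
4 8 source 4.6033
5 10 load 5.0025
6 12 source 5.2876
7 14 load 5.5209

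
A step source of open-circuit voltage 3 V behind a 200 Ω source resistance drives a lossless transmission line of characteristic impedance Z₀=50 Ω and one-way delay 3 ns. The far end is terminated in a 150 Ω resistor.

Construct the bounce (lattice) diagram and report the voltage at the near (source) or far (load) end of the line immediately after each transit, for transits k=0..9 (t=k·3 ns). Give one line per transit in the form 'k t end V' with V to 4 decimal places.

Γ_L=0.500000, Γ_S=0.600000; launch V₁=3·50/250=0.600000
k=0 src: V=0.6000
k=1 load: inc=0.600000, refl=0.600000·0.500000=0.3000; V=0.000000+0.600000+0.300000=0.9000
k=2 src: inc=0.300000, refl=0.300000·0.600000=0.1800; V=0.600000+0.300000+0.180000=1.0800
k=3 load: inc=0.180000, refl=0.180000·0.500000=0.0900; V=0.900000+0.180000+0.090000=1.1700
k=4 src: inc=0.090000, refl=0.090000·0.600000=0.0540; V=1.080000+0.090000+0.054000=1.2240
k=5 load: inc=0.054000, refl=0.054000·0.500000=0.0270; V=1.170000+0.054000+0.027000=1.2510
k=6 src: inc=0.027000, refl=0.027000·0.600000=0.0162; V=1.224000+0.027000+0.016200=1.2672
k=7 load: inc=0.016200, refl=0.016200·0.500000=0.0081; V=1.251000+0.016200+0.008100=1.2753
k=8 src: inc=0.008100, refl=0.008100·0.600000=0.0049; V=1.267200+0.008100+0.004860=1.2802
k=9 load: inc=0.004860, refl=0.004860·0.500000=0.0024; V=1.275300+0.004860+0.002430=1.2826

0 0 source 0.6000
1 3 load 0.9000
2 6 source 1.0800
3 9 load 1.1700
4 12 source 1.2240
5 15 load 1.2510
6 18 source 1.2672
7 21 load 1.2753
8 24 source 1.2802
9 27 load 1.2826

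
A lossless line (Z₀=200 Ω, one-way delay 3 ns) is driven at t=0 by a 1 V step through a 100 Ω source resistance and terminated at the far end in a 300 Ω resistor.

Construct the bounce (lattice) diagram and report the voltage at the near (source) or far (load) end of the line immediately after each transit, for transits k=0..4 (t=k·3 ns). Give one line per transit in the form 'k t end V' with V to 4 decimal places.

Γ_L=0.200000, Γ_S=-0.333333; launch V₁=1·200/300=0.666667
k=0 src: V=0.6667
k=1 load: inc=0.666667, refl=0.666667·0.200000=0.1333; V=0.000000+0.666667+0.133333=0.8000
k=2 src: inc=0.133333, refl=0.133333·-0.333333=-0.0444; V=0.666667+0.133333+-0.044444=0.7556
k=3 load: inc=-0.044444, refl=-0.044444·0.200000=-0.0089; V=0.800000+-0.044444+-0.008889=0.7467
k=4 src: inc=-0.008889, refl=-0.008889·-0.333333=0.0030; V=0.755556+-0.008889+0.002963=0.7496

0 0 source 0.6667
1 3 load 0.8000
2 6 source 0.7556
3 9 load 0.7467
4 12 source 0.7496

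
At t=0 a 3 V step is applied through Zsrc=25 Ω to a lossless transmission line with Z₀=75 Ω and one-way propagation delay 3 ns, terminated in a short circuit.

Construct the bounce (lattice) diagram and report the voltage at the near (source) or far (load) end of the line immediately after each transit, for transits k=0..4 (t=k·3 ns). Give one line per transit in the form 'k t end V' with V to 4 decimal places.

0 0 source 2.2500
1 3 load 0.0000
2 6 source 1.1250
3 9 load 0.0000
4 12 source 0.5625

Γ_L=-1.000000, Γ_S=-0.500000; launch V₁=3·75/100=2.250000
k=0 src: V=2.2500
k=1 load: inc=2.250000, refl=2.250000·-1.000000=-2.2500; V=0.000000+2.250000+-2.250000=0.0000
k=2 src: inc=-2.250000, refl=-2.250000·-0.500000=1.1250; V=2.250000+-2.250000+1.125000=1.1250
k=3 load: inc=1.125000, refl=1.125000·-1.000000=-1.1250; V=0.000000+1.125000+-1.125000=0.0000
k=4 src: inc=-1.125000, refl=-1.125000·-0.500000=0.5625; V=1.125000+-1.125000+0.562500=0.5625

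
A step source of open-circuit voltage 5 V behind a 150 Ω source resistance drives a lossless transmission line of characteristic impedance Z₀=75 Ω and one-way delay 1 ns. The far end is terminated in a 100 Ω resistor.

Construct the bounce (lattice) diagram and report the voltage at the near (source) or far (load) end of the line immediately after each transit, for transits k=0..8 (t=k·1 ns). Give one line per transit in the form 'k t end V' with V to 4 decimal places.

0 0 source 1.6667
1 1 load 1.9048
2 2 source 1.9841
3 3 load 1.9955
4 4 source 1.9992
5 5 load 1.9998
6 6 source 2.0000
7 7 load 2.0000
8 8 source 2.0000

Γ_L=0.142857, Γ_S=0.333333; launch V₁=5·75/225=1.666667
k=0 src: V=1.6667
k=1 load: inc=1.666667, refl=1.666667·0.142857=0.2381; V=0.000000+1.666667+0.238095=1.9048
k=2 src: inc=0.238095, refl=0.238095·0.333333=0.0794; V=1.666667+0.238095+0.079365=1.9841
k=3 load: inc=0.079365, refl=0.079365·0.142857=0.0113; V=1.904762+0.079365+0.011338=1.9955
k=4 src: inc=0.011338, refl=0.011338·0.333333=0.0038; V=1.984127+0.011338+0.003779=1.9992
k=5 load: inc=0.003779, refl=0.003779·0.142857=0.0005; V=1.995465+0.003779+0.000540=1.9998
k=6 src: inc=0.000540, refl=0.000540·0.333333=0.0002; V=1.999244+0.000540+0.000180=2.0000
k=7 load: inc=0.000180, refl=0.000180·0.142857=0.0000; V=1.999784+0.000180+0.000026=2.0000
k=8 src: inc=0.000026, refl=0.000026·0.333333=0.0000; V=1.999964+0.000026+0.000009=2.0000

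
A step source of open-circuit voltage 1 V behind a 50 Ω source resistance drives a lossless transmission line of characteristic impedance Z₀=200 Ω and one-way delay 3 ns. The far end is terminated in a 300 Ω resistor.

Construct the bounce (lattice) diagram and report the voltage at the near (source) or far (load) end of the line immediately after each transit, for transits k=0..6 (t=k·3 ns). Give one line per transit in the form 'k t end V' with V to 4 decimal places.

0 0 source 0.8000
1 3 load 0.9600
2 6 source 0.8640
3 9 load 0.8448
4 12 source 0.8563
5 15 load 0.8586
6 18 source 0.8572

Γ_L=0.200000, Γ_S=-0.600000; launch V₁=1·200/250=0.800000
k=0 src: V=0.8000
k=1 load: inc=0.800000, refl=0.800000·0.200000=0.1600; V=0.000000+0.800000+0.160000=0.9600
k=2 src: inc=0.160000, refl=0.160000·-0.600000=-0.0960; V=0.800000+0.160000+-0.096000=0.8640
k=3 load: inc=-0.096000, refl=-0.096000·0.200000=-0.0192; V=0.960000+-0.096000+-0.019200=0.8448
k=4 src: inc=-0.019200, refl=-0.019200·-0.600000=0.0115; V=0.864000+-0.019200+0.011520=0.8563
k=5 load: inc=0.011520, refl=0.011520·0.200000=0.0023; V=0.844800+0.011520+0.002304=0.8586
k=6 src: inc=0.002304, refl=0.002304·-0.600000=-0.0014; V=0.856320+0.002304+-0.001382=0.8572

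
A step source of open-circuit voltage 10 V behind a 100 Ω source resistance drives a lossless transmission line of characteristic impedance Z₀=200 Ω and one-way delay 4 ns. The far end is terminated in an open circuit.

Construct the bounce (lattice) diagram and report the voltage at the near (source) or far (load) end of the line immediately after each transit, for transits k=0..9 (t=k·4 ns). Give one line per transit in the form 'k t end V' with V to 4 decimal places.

0 0 source 6.6667
1 4 load 13.3333
2 8 source 11.1111
3 12 load 8.8889
4 16 source 9.6296
5 20 load 10.3704
6 24 source 10.1235
7 28 load 9.8765
8 32 source 9.9588
9 36 load 10.0412

Γ_L=1.000000, Γ_S=-0.333333; launch V₁=10·200/300=6.666667
k=0 src: V=6.6667
k=1 load: inc=6.666667, refl=6.666667·1.000000=6.6667; V=0.000000+6.666667+6.666667=13.3333
k=2 src: inc=6.666667, refl=6.666667·-0.333333=-2.2222; V=6.666667+6.666667+-2.222222=11.1111
k=3 load: inc=-2.222222, refl=-2.222222·1.000000=-2.2222; V=13.333333+-2.222222+-2.222222=8.8889
k=4 src: inc=-2.222222, refl=-2.222222·-0.333333=0.7407; V=11.111111+-2.222222+0.740741=9.6296
k=5 load: inc=0.740741, refl=0.740741·1.000000=0.7407; V=8.888889+0.740741+0.740741=10.3704
k=6 src: inc=0.740741, refl=0.740741·-0.333333=-0.2469; V=9.629630+0.740741+-0.246914=10.1235
k=7 load: inc=-0.246914, refl=-0.246914·1.000000=-0.2469; V=10.370370+-0.246914+-0.246914=9.8765
k=8 src: inc=-0.246914, refl=-0.246914·-0.333333=0.0823; V=10.123457+-0.246914+0.082305=9.9588
k=9 load: inc=0.082305, refl=0.082305·1.000000=0.0823; V=9.876543+0.082305+0.082305=10.0412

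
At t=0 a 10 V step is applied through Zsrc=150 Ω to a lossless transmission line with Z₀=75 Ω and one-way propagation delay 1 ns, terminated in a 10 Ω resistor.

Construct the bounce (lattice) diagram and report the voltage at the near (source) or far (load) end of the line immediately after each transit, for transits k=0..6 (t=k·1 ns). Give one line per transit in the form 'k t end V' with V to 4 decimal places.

Γ_L=-0.764706, Γ_S=0.333333; launch V₁=10·75/225=3.333333
k=0 src: V=3.3333
k=1 load: inc=3.333333, refl=3.333333·-0.764706=-2.5490; V=0.000000+3.333333+-2.549020=0.7843
k=2 src: inc=-2.549020, refl=-2.549020·0.333333=-0.8497; V=3.333333+-2.549020+-0.849673=-0.0654
k=3 load: inc=-0.849673, refl=-0.849673·-0.764706=0.6498; V=0.784314+-0.849673+0.649750=0.5844
k=4 src: inc=0.649750, refl=0.649750·0.333333=0.2166; V=-0.065359+0.649750+0.216583=0.8010
k=5 load: inc=0.216583, refl=0.216583·-0.764706=-0.1656; V=0.584391+0.216583+-0.165623=0.6354
k=6 src: inc=-0.165623, refl=-0.165623·0.333333=-0.0552; V=0.800974+-0.165623+-0.055208=0.5801

0 0 source 3.3333
1 1 load 0.7843
2 2 source -0.0654
3 3 load 0.5844
4 4 source 0.8010
5 5 load 0.6354
6 6 source 0.5801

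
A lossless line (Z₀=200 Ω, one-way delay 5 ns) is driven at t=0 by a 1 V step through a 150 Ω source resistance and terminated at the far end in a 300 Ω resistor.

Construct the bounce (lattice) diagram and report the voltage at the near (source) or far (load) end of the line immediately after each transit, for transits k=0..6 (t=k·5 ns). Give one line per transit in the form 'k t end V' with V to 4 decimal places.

0 0 source 0.5714
1 5 load 0.6857
2 10 source 0.6694
3 15 load 0.6661
4 20 source 0.6666
5 25 load 0.6667
6 30 source 0.6667

Γ_L=0.200000, Γ_S=-0.142857; launch V₁=1·200/350=0.571429
k=0 src: V=0.5714
k=1 load: inc=0.571429, refl=0.571429·0.200000=0.1143; V=0.000000+0.571429+0.114286=0.6857
k=2 src: inc=0.114286, refl=0.114286·-0.142857=-0.0163; V=0.571429+0.114286+-0.016327=0.6694
k=3 load: inc=-0.016327, refl=-0.016327·0.200000=-0.0033; V=0.685714+-0.016327+-0.003265=0.6661
k=4 src: inc=-0.003265, refl=-0.003265·-0.142857=0.0005; V=0.669388+-0.003265+0.000466=0.6666
k=5 load: inc=0.000466, refl=0.000466·0.200000=0.0001; V=0.666122+0.000466+0.000093=0.6667
k=6 src: inc=0.000093, refl=0.000093·-0.142857=-0.0000; V=0.666589+0.000093+-0.000013=0.6667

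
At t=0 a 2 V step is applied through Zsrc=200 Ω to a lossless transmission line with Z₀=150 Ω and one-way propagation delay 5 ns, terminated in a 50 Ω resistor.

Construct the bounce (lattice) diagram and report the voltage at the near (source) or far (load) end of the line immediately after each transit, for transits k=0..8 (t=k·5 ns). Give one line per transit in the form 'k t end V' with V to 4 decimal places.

Γ_L=-0.500000, Γ_S=0.142857; launch V₁=2·150/350=0.857143
k=0 src: V=0.8571
k=1 load: inc=0.857143, refl=0.857143·-0.500000=-0.4286; V=0.000000+0.857143+-0.428571=0.4286
k=2 src: inc=-0.428571, refl=-0.428571·0.142857=-0.0612; V=0.857143+-0.428571+-0.061224=0.3673
k=3 load: inc=-0.061224, refl=-0.061224·-0.500000=0.0306; V=0.428571+-0.061224+0.030612=0.3980
k=4 src: inc=0.030612, refl=0.030612·0.142857=0.0044; V=0.367347+0.030612+0.004373=0.4023
k=5 load: inc=0.004373, refl=0.004373·-0.500000=-0.0022; V=0.397959+0.004373+-0.002187=0.4001
k=6 src: inc=-0.002187, refl=-0.002187·0.142857=-0.0003; V=0.402332+-0.002187+-0.000312=0.3998
k=7 load: inc=-0.000312, refl=-0.000312·-0.500000=0.0002; V=0.400146+-0.000312+0.000156=0.4000
k=8 src: inc=0.000156, refl=0.000156·0.142857=0.0000; V=0.399833+0.000156+0.000022=0.4000

0 0 source 0.8571
1 5 load 0.4286
2 10 source 0.3673
3 15 load 0.3980
4 20 source 0.4023
5 25 load 0.4001
6 30 source 0.3998
7 35 load 0.4000
8 40 source 0.4000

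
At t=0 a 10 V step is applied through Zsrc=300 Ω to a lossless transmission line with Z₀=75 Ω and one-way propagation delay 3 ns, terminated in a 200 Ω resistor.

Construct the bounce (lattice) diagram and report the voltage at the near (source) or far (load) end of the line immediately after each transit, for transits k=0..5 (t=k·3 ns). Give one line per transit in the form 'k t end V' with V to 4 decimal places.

0 0 source 2.0000
1 3 load 2.9091
2 6 source 3.4545
3 9 load 3.7025
4 12 source 3.8512
5 15 load 3.9189

Γ_L=0.454545, Γ_S=0.600000; launch V₁=10·75/375=2.000000
k=0 src: V=2.0000
k=1 load: inc=2.000000, refl=2.000000·0.454545=0.9091; V=0.000000+2.000000+0.909091=2.9091
k=2 src: inc=0.909091, refl=0.909091·0.600000=0.5455; V=2.000000+0.909091+0.545455=3.4545
k=3 load: inc=0.545455, refl=0.545455·0.454545=0.2479; V=2.909091+0.545455+0.247934=3.7025
k=4 src: inc=0.247934, refl=0.247934·0.600000=0.1488; V=3.454545+0.247934+0.148760=3.8512
k=5 load: inc=0.148760, refl=0.148760·0.454545=0.0676; V=3.702479+0.148760+0.067618=3.9189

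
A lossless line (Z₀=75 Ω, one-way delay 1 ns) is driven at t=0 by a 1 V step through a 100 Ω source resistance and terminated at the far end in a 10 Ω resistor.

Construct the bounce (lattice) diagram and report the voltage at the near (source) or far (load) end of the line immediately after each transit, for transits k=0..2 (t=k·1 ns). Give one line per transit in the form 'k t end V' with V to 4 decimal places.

0 0 source 0.4286
1 1 load 0.1008
2 2 source 0.0540

Γ_L=-0.764706, Γ_S=0.142857; launch V₁=1·75/175=0.428571
k=0 src: V=0.4286
k=1 load: inc=0.428571, refl=0.428571·-0.764706=-0.3277; V=0.000000+0.428571+-0.327731=0.1008
k=2 src: inc=-0.327731, refl=-0.327731·0.142857=-0.0468; V=0.428571+-0.327731+-0.046819=0.0540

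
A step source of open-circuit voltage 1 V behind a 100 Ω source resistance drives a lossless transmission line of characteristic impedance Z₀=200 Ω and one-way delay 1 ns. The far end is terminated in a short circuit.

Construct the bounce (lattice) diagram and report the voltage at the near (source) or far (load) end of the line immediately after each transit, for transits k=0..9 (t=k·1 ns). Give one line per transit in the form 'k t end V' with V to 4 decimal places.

0 0 source 0.6667
1 1 load 0.0000
2 2 source 0.2222
3 3 load 0.0000
4 4 source 0.0741
5 5 load 0.0000
6 6 source 0.0247
7 7 load 0.0000
8 8 source 0.0082
9 9 load 0.0000

Γ_L=-1.000000, Γ_S=-0.333333; launch V₁=1·200/300=0.666667
k=0 src: V=0.6667
k=1 load: inc=0.666667, refl=0.666667·-1.000000=-0.6667; V=0.000000+0.666667+-0.666667=0.0000
k=2 src: inc=-0.666667, refl=-0.666667·-0.333333=0.2222; V=0.666667+-0.666667+0.222222=0.2222
k=3 load: inc=0.222222, refl=0.222222·-1.000000=-0.2222; V=0.000000+0.222222+-0.222222=0.0000
k=4 src: inc=-0.222222, refl=-0.222222·-0.333333=0.0741; V=0.222222+-0.222222+0.074074=0.0741
k=5 load: inc=0.074074, refl=0.074074·-1.000000=-0.0741; V=0.000000+0.074074+-0.074074=0.0000
k=6 src: inc=-0.074074, refl=-0.074074·-0.333333=0.0247; V=0.074074+-0.074074+0.024691=0.0247
k=7 load: inc=0.024691, refl=0.024691·-1.000000=-0.0247; V=0.000000+0.024691+-0.024691=0.0000
k=8 src: inc=-0.024691, refl=-0.024691·-0.333333=0.0082; V=0.024691+-0.024691+0.008230=0.0082
k=9 load: inc=0.008230, refl=0.008230·-1.000000=-0.0082; V=0.000000+0.008230+-0.008230=0.0000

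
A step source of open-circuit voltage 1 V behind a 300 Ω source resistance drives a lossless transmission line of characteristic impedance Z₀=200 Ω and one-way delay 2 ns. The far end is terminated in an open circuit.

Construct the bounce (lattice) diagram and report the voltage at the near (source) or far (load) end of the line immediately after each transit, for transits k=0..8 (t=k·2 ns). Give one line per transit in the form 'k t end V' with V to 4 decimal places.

0 0 source 0.4000
1 2 load 0.8000
2 4 source 0.8800
3 6 load 0.9600
4 8 source 0.9760
5 10 load 0.9920
6 12 source 0.9952
7 14 load 0.9984
8 16 source 0.9990

Γ_L=1.000000, Γ_S=0.200000; launch V₁=1·200/500=0.400000
k=0 src: V=0.4000
k=1 load: inc=0.400000, refl=0.400000·1.000000=0.4000; V=0.000000+0.400000+0.400000=0.8000
k=2 src: inc=0.400000, refl=0.400000·0.200000=0.0800; V=0.400000+0.400000+0.080000=0.8800
k=3 load: inc=0.080000, refl=0.080000·1.000000=0.0800; V=0.800000+0.080000+0.080000=0.9600
k=4 src: inc=0.080000, refl=0.080000·0.200000=0.0160; V=0.880000+0.080000+0.016000=0.9760
k=5 load: inc=0.016000, refl=0.016000·1.000000=0.0160; V=0.960000+0.016000+0.016000=0.9920
k=6 src: inc=0.016000, refl=0.016000·0.200000=0.0032; V=0.976000+0.016000+0.003200=0.9952
k=7 load: inc=0.003200, refl=0.003200·1.000000=0.0032; V=0.992000+0.003200+0.003200=0.9984
k=8 src: inc=0.003200, refl=0.003200·0.200000=0.0006; V=0.995200+0.003200+0.000640=0.9990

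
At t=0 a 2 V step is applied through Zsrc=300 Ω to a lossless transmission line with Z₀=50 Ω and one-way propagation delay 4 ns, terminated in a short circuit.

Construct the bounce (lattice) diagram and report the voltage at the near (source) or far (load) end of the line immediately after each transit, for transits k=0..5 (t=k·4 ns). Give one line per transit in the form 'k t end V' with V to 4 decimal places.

0 0 source 0.2857
1 4 load 0.0000
2 8 source -0.2041
3 12 load 0.0000
4 16 source 0.1458
5 20 load 0.0000

Γ_L=-1.000000, Γ_S=0.714286; launch V₁=2·50/350=0.285714
k=0 src: V=0.2857
k=1 load: inc=0.285714, refl=0.285714·-1.000000=-0.2857; V=0.000000+0.285714+-0.285714=0.0000
k=2 src: inc=-0.285714, refl=-0.285714·0.714286=-0.2041; V=0.285714+-0.285714+-0.204082=-0.2041
k=3 load: inc=-0.204082, refl=-0.204082·-1.000000=0.2041; V=0.000000+-0.204082+0.204082=0.0000
k=4 src: inc=0.204082, refl=0.204082·0.714286=0.1458; V=-0.204082+0.204082+0.145773=0.1458
k=5 load: inc=0.145773, refl=0.145773·-1.000000=-0.1458; V=0.000000+0.145773+-0.145773=0.0000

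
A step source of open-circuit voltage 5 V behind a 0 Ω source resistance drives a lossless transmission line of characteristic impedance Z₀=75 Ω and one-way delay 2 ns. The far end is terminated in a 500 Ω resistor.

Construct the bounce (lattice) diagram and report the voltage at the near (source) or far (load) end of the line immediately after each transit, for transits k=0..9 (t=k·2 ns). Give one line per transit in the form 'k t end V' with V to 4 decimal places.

0 0 source 5.0000
1 2 load 8.6957
2 4 source 5.0000
3 6 load 2.2684
4 8 source 5.0000
5 10 load 7.0190
6 12 source 5.0000
7 14 load 3.5077
8 16 source 5.0000
9 18 load 6.1030

Γ_L=0.739130, Γ_S=-1.000000; launch V₁=5·75/75=5.000000
k=0 src: V=5.0000
k=1 load: inc=5.000000, refl=5.000000·0.739130=3.6957; V=0.000000+5.000000+3.695652=8.6957
k=2 src: inc=3.695652, refl=3.695652·-1.000000=-3.6957; V=5.000000+3.695652+-3.695652=5.0000
k=3 load: inc=-3.695652, refl=-3.695652·0.739130=-2.7316; V=8.695652+-3.695652+-2.731569=2.2684
k=4 src: inc=-2.731569, refl=-2.731569·-1.000000=2.7316; V=5.000000+-2.731569+2.731569=5.0000
k=5 load: inc=2.731569, refl=2.731569·0.739130=2.0190; V=2.268431+2.731569+2.018986=7.0190
k=6 src: inc=2.018986, refl=2.018986·-1.000000=-2.0190; V=5.000000+2.018986+-2.018986=5.0000
k=7 load: inc=-2.018986, refl=-2.018986·0.739130=-1.4923; V=7.018986+-2.018986+-1.492294=3.5077
k=8 src: inc=-1.492294, refl=-1.492294·-1.000000=1.4923; V=5.000000+-1.492294+1.492294=5.0000
k=9 load: inc=1.492294, refl=1.492294·0.739130=1.1030; V=3.507706+1.492294+1.103000=6.1030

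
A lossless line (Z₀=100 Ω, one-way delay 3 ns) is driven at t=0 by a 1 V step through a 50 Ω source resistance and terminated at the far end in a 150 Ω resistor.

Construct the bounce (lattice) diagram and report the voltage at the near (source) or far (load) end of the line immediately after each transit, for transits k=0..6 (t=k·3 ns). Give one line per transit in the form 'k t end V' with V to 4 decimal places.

0 0 source 0.6667
1 3 load 0.8000
2 6 source 0.7556
3 9 load 0.7467
4 12 source 0.7496
5 15 load 0.7502
6 18 source 0.7500

Γ_L=0.200000, Γ_S=-0.333333; launch V₁=1·100/150=0.666667
k=0 src: V=0.6667
k=1 load: inc=0.666667, refl=0.666667·0.200000=0.1333; V=0.000000+0.666667+0.133333=0.8000
k=2 src: inc=0.133333, refl=0.133333·-0.333333=-0.0444; V=0.666667+0.133333+-0.044444=0.7556
k=3 load: inc=-0.044444, refl=-0.044444·0.200000=-0.0089; V=0.800000+-0.044444+-0.008889=0.7467
k=4 src: inc=-0.008889, refl=-0.008889·-0.333333=0.0030; V=0.755556+-0.008889+0.002963=0.7496
k=5 load: inc=0.002963, refl=0.002963·0.200000=0.0006; V=0.746667+0.002963+0.000593=0.7502
k=6 src: inc=0.000593, refl=0.000593·-0.333333=-0.0002; V=0.749630+0.000593+-0.000198=0.7500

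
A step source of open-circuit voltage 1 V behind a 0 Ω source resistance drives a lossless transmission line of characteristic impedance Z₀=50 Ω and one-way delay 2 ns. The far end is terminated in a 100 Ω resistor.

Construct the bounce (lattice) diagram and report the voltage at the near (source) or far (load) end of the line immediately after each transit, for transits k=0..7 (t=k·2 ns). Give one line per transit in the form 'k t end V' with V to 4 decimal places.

0 0 source 1.0000
1 2 load 1.3333
2 4 source 1.0000
3 6 load 0.8889
4 8 source 1.0000
5 10 load 1.0370
6 12 source 1.0000
7 14 load 0.9877

Γ_L=0.333333, Γ_S=-1.000000; launch V₁=1·50/50=1.000000
k=0 src: V=1.0000
k=1 load: inc=1.000000, refl=1.000000·0.333333=0.3333; V=0.000000+1.000000+0.333333=1.3333
k=2 src: inc=0.333333, refl=0.333333·-1.000000=-0.3333; V=1.000000+0.333333+-0.333333=1.0000
k=3 load: inc=-0.333333, refl=-0.333333·0.333333=-0.1111; V=1.333333+-0.333333+-0.111111=0.8889
k=4 src: inc=-0.111111, refl=-0.111111·-1.000000=0.1111; V=1.000000+-0.111111+0.111111=1.0000
k=5 load: inc=0.111111, refl=0.111111·0.333333=0.0370; V=0.888889+0.111111+0.037037=1.0370
k=6 src: inc=0.037037, refl=0.037037·-1.000000=-0.0370; V=1.000000+0.037037+-0.037037=1.0000
k=7 load: inc=-0.037037, refl=-0.037037·0.333333=-0.0123; V=1.037037+-0.037037+-0.012346=0.9877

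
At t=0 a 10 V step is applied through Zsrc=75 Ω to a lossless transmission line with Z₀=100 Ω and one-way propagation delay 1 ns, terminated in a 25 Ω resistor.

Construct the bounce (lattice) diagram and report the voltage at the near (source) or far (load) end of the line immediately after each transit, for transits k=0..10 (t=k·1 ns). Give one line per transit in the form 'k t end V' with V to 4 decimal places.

0 0 source 5.7143
1 1 load 2.2857
2 2 source 2.7755
3 3 load 2.4816
4 4 source 2.5236
5 5 load 2.4984
6 6 source 2.5020
7 7 load 2.4999
8 8 source 2.5002
9 9 load 2.5000
10 10 source 2.5000

Γ_L=-0.600000, Γ_S=-0.142857; launch V₁=10·100/175=5.714286
k=0 src: V=5.7143
k=1 load: inc=5.714286, refl=5.714286·-0.600000=-3.4286; V=0.000000+5.714286+-3.428571=2.2857
k=2 src: inc=-3.428571, refl=-3.428571·-0.142857=0.4898; V=5.714286+-3.428571+0.489796=2.7755
k=3 load: inc=0.489796, refl=0.489796·-0.600000=-0.2939; V=2.285714+0.489796+-0.293878=2.4816
k=4 src: inc=-0.293878, refl=-0.293878·-0.142857=0.0420; V=2.775510+-0.293878+0.041983=2.5236
k=5 load: inc=0.041983, refl=0.041983·-0.600000=-0.0252; V=2.481633+0.041983+-0.025190=2.4984
k=6 src: inc=-0.025190, refl=-0.025190·-0.142857=0.0036; V=2.523615+-0.025190+0.003599=2.5020
k=7 load: inc=0.003599, refl=0.003599·-0.600000=-0.0022; V=2.498426+0.003599+-0.002159=2.4999
k=8 src: inc=-0.002159, refl=-0.002159·-0.142857=0.0003; V=2.502024+-0.002159+0.000308=2.5002
k=9 load: inc=0.000308, refl=0.000308·-0.600000=-0.0002; V=2.499865+0.000308+-0.000185=2.5000
k=10 src: inc=-0.000185, refl=-0.000185·-0.142857=0.0000; V=2.500173+-0.000185+0.000026=2.5000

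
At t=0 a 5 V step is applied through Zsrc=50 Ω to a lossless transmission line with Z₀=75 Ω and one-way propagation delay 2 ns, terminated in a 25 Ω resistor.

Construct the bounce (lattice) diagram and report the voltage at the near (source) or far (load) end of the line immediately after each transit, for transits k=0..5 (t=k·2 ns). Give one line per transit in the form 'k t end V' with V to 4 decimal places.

0 0 source 3.0000
1 2 load 1.5000
2 4 source 1.8000
3 6 load 1.6500
4 8 source 1.6800
5 10 load 1.6650

Γ_L=-0.500000, Γ_S=-0.200000; launch V₁=5·75/125=3.000000
k=0 src: V=3.0000
k=1 load: inc=3.000000, refl=3.000000·-0.500000=-1.5000; V=0.000000+3.000000+-1.500000=1.5000
k=2 src: inc=-1.500000, refl=-1.500000·-0.200000=0.3000; V=3.000000+-1.500000+0.300000=1.8000
k=3 load: inc=0.300000, refl=0.300000·-0.500000=-0.1500; V=1.500000+0.300000+-0.150000=1.6500
k=4 src: inc=-0.150000, refl=-0.150000·-0.200000=0.0300; V=1.800000+-0.150000+0.030000=1.6800
k=5 load: inc=0.030000, refl=0.030000·-0.500000=-0.0150; V=1.650000+0.030000+-0.015000=1.6650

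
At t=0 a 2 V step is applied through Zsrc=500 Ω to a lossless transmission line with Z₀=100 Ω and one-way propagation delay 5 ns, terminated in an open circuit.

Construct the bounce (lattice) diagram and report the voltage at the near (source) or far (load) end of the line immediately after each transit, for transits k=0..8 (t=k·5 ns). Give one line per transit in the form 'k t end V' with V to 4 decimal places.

Γ_L=1.000000, Γ_S=0.666667; launch V₁=2·100/600=0.333333
k=0 src: V=0.3333
k=1 load: inc=0.333333, refl=0.333333·1.000000=0.3333; V=0.000000+0.333333+0.333333=0.6667
k=2 src: inc=0.333333, refl=0.333333·0.666667=0.2222; V=0.333333+0.333333+0.222222=0.8889
k=3 load: inc=0.222222, refl=0.222222·1.000000=0.2222; V=0.666667+0.222222+0.222222=1.1111
k=4 src: inc=0.222222, refl=0.222222·0.666667=0.1481; V=0.888889+0.222222+0.148148=1.2593
k=5 load: inc=0.148148, refl=0.148148·1.000000=0.1481; V=1.111111+0.148148+0.148148=1.4074
k=6 src: inc=0.148148, refl=0.148148·0.666667=0.0988; V=1.259259+0.148148+0.098765=1.5062
k=7 load: inc=0.098765, refl=0.098765·1.000000=0.0988; V=1.407407+0.098765+0.098765=1.6049
k=8 src: inc=0.098765, refl=0.098765·0.666667=0.0658; V=1.506173+0.098765+0.065844=1.6708

0 0 source 0.3333
1 5 load 0.6667
2 10 source 0.8889
3 15 load 1.1111
4 20 source 1.2593
5 25 load 1.4074
6 30 source 1.5062
7 35 load 1.6049
8 40 source 1.6708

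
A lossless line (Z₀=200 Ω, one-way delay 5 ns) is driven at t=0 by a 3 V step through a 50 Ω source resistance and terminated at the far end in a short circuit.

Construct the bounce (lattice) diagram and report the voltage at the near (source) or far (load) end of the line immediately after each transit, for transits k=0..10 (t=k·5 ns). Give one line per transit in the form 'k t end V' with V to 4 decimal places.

0 0 source 2.4000
1 5 load 0.0000
2 10 source 1.4400
3 15 load 0.0000
4 20 source 0.8640
5 25 load 0.0000
6 30 source 0.5184
7 35 load 0.0000
8 40 source 0.3110
9 45 load 0.0000
10 50 source 0.1866

Γ_L=-1.000000, Γ_S=-0.600000; launch V₁=3·200/250=2.400000
k=0 src: V=2.4000
k=1 load: inc=2.400000, refl=2.400000·-1.000000=-2.4000; V=0.000000+2.400000+-2.400000=0.0000
k=2 src: inc=-2.400000, refl=-2.400000·-0.600000=1.4400; V=2.400000+-2.400000+1.440000=1.4400
k=3 load: inc=1.440000, refl=1.440000·-1.000000=-1.4400; V=0.000000+1.440000+-1.440000=0.0000
k=4 src: inc=-1.440000, refl=-1.440000·-0.600000=0.8640; V=1.440000+-1.440000+0.864000=0.8640
k=5 load: inc=0.864000, refl=0.864000·-1.000000=-0.8640; V=0.000000+0.864000+-0.864000=0.0000
k=6 src: inc=-0.864000, refl=-0.864000·-0.600000=0.5184; V=0.864000+-0.864000+0.518400=0.5184
k=7 load: inc=0.518400, refl=0.518400·-1.000000=-0.5184; V=0.000000+0.518400+-0.518400=0.0000
k=8 src: inc=-0.518400, refl=-0.518400·-0.600000=0.3110; V=0.518400+-0.518400+0.311040=0.3110
k=9 load: inc=0.311040, refl=0.311040·-1.000000=-0.3110; V=0.000000+0.311040+-0.311040=0.0000
k=10 src: inc=-0.311040, refl=-0.311040·-0.600000=0.1866; V=0.311040+-0.311040+0.186624=0.1866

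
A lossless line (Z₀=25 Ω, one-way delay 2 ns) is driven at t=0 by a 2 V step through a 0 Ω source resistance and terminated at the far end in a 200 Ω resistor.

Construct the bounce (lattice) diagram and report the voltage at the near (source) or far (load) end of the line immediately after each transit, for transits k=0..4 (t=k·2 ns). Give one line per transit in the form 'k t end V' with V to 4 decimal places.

Γ_L=0.777778, Γ_S=-1.000000; launch V₁=2·25/25=2.000000
k=0 src: V=2.0000
k=1 load: inc=2.000000, refl=2.000000·0.777778=1.5556; V=0.000000+2.000000+1.555556=3.5556
k=2 src: inc=1.555556, refl=1.555556·-1.000000=-1.5556; V=2.000000+1.555556+-1.555556=2.0000
k=3 load: inc=-1.555556, refl=-1.555556·0.777778=-1.2099; V=3.555556+-1.555556+-1.209877=0.7901
k=4 src: inc=-1.209877, refl=-1.209877·-1.000000=1.2099; V=2.000000+-1.209877+1.209877=2.0000

0 0 source 2.0000
1 2 load 3.5556
2 4 source 2.0000
3 6 load 0.7901
4 8 source 2.0000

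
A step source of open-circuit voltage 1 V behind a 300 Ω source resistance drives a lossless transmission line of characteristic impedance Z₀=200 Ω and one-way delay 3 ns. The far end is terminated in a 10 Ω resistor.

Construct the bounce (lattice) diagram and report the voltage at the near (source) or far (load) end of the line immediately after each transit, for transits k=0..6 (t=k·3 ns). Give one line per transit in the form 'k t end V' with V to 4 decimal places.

0 0 source 0.4000
1 3 load 0.0381
2 6 source -0.0343
3 9 load 0.0312
4 12 source 0.0443
5 15 load 0.0324
6 18 source 0.0301

Γ_L=-0.904762, Γ_S=0.200000; launch V₁=1·200/500=0.400000
k=0 src: V=0.4000
k=1 load: inc=0.400000, refl=0.400000·-0.904762=-0.3619; V=0.000000+0.400000+-0.361905=0.0381
k=2 src: inc=-0.361905, refl=-0.361905·0.200000=-0.0724; V=0.400000+-0.361905+-0.072381=-0.0343
k=3 load: inc=-0.072381, refl=-0.072381·-0.904762=0.0655; V=0.038095+-0.072381+0.065488=0.0312
k=4 src: inc=0.065488, refl=0.065488·0.200000=0.0131; V=-0.034286+0.065488+0.013098=0.0443
k=5 load: inc=0.013098, refl=0.013098·-0.904762=-0.0119; V=0.031202+0.013098+-0.011850=0.0324
k=6 src: inc=-0.011850, refl=-0.011850·0.200000=-0.0024; V=0.044299+-0.011850+-0.002370=0.0301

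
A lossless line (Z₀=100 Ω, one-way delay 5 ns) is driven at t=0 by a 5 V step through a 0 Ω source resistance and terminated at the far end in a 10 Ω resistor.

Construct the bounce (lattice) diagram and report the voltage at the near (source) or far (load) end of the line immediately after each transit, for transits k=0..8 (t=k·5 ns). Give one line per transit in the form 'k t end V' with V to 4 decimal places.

Γ_L=-0.818182, Γ_S=-1.000000; launch V₁=5·100/100=5.000000
k=0 src: V=5.0000
k=1 load: inc=5.000000, refl=5.000000·-0.818182=-4.0909; V=0.000000+5.000000+-4.090909=0.9091
k=2 src: inc=-4.090909, refl=-4.090909·-1.000000=4.0909; V=5.000000+-4.090909+4.090909=5.0000
k=3 load: inc=4.090909, refl=4.090909·-0.818182=-3.3471; V=0.909091+4.090909+-3.347107=1.6529
k=4 src: inc=-3.347107, refl=-3.347107·-1.000000=3.3471; V=5.000000+-3.347107+3.347107=5.0000
k=5 load: inc=3.347107, refl=3.347107·-0.818182=-2.7385; V=1.652893+3.347107+-2.738542=2.2615
k=6 src: inc=-2.738542, refl=-2.738542·-1.000000=2.7385; V=5.000000+-2.738542+2.738542=5.0000
k=7 load: inc=2.738542, refl=2.738542·-0.818182=-2.2406; V=2.261458+2.738542+-2.240626=2.7594
k=8 src: inc=-2.240626, refl=-2.240626·-1.000000=2.2406; V=5.000000+-2.240626+2.240626=5.0000

0 0 source 5.0000
1 5 load 0.9091
2 10 source 5.0000
3 15 load 1.6529
4 20 source 5.0000
5 25 load 2.2615
6 30 source 5.0000
7 35 load 2.7594
8 40 source 5.0000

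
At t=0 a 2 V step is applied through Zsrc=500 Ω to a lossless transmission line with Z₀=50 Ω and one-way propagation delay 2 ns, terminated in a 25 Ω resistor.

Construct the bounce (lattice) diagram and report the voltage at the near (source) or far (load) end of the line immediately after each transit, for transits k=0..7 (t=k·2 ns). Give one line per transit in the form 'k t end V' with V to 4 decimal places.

Γ_L=-0.333333, Γ_S=0.818182; launch V₁=2·50/550=0.181818
k=0 src: V=0.1818
k=1 load: inc=0.181818, refl=0.181818·-0.333333=-0.0606; V=0.000000+0.181818+-0.060606=0.1212
k=2 src: inc=-0.060606, refl=-0.060606·0.818182=-0.0496; V=0.181818+-0.060606+-0.049587=0.0716
k=3 load: inc=-0.049587, refl=-0.049587·-0.333333=0.0165; V=0.121212+-0.049587+0.016529=0.0882
k=4 src: inc=0.016529, refl=0.016529·0.818182=0.0135; V=0.071625+0.016529+0.013524=0.1017
k=5 load: inc=0.013524, refl=0.013524·-0.333333=-0.0045; V=0.088154+0.013524+-0.004508=0.0972
k=6 src: inc=-0.004508, refl=-0.004508·0.818182=-0.0037; V=0.101678+-0.004508+-0.003688=0.0935
k=7 load: inc=-0.003688, refl=-0.003688·-0.333333=0.0012; V=0.097170+-0.003688+0.001229=0.0947

0 0 source 0.1818
1 2 load 0.1212
2 4 source 0.0716
3 6 load 0.0882
4 8 source 0.1017
5 10 load 0.0972
6 12 source 0.0935
7 14 load 0.0947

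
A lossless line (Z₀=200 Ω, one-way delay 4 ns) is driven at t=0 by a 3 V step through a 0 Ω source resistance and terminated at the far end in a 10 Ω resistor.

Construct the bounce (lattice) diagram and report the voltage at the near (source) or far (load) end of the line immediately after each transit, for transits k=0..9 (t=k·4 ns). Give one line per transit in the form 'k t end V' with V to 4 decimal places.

0 0 source 3.0000
1 4 load 0.2857
2 8 source 3.0000
3 12 load 0.5442
4 16 source 3.0000
5 20 load 0.7781
6 24 source 3.0000
7 28 load 0.9897
8 32 source 3.0000
9 36 load 1.1812

Γ_L=-0.904762, Γ_S=-1.000000; launch V₁=3·200/200=3.000000
k=0 src: V=3.0000
k=1 load: inc=3.000000, refl=3.000000·-0.904762=-2.7143; V=0.000000+3.000000+-2.714286=0.2857
k=2 src: inc=-2.714286, refl=-2.714286·-1.000000=2.7143; V=3.000000+-2.714286+2.714286=3.0000
k=3 load: inc=2.714286, refl=2.714286·-0.904762=-2.4558; V=0.285714+2.714286+-2.455782=0.5442
k=4 src: inc=-2.455782, refl=-2.455782·-1.000000=2.4558; V=3.000000+-2.455782+2.455782=3.0000
k=5 load: inc=2.455782, refl=2.455782·-0.904762=-2.2219; V=0.544218+2.455782+-2.221898=0.7781
k=6 src: inc=-2.221898, refl=-2.221898·-1.000000=2.2219; V=3.000000+-2.221898+2.221898=3.0000
k=7 load: inc=2.221898, refl=2.221898·-0.904762=-2.0103; V=0.778102+2.221898+-2.010289=0.9897
k=8 src: inc=-2.010289, refl=-2.010289·-1.000000=2.0103; V=3.000000+-2.010289+2.010289=3.0000
k=9 load: inc=2.010289, refl=2.010289·-0.904762=-1.8188; V=0.989711+2.010289+-1.818833=1.1812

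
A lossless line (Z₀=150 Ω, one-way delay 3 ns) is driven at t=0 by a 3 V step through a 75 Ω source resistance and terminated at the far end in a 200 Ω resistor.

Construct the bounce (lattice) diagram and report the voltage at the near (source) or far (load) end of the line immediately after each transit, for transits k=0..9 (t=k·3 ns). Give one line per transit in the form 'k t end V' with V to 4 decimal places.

Γ_L=0.142857, Γ_S=-0.333333; launch V₁=3·150/225=2.000000
k=0 src: V=2.0000
k=1 load: inc=2.000000, refl=2.000000·0.142857=0.2857; V=0.000000+2.000000+0.285714=2.2857
k=2 src: inc=0.285714, refl=0.285714·-0.333333=-0.0952; V=2.000000+0.285714+-0.095238=2.1905
k=3 load: inc=-0.095238, refl=-0.095238·0.142857=-0.0136; V=2.285714+-0.095238+-0.013605=2.1769
k=4 src: inc=-0.013605, refl=-0.013605·-0.333333=0.0045; V=2.190476+-0.013605+0.004535=2.1814
k=5 load: inc=0.004535, refl=0.004535·0.142857=0.0006; V=2.176871+0.004535+0.000648=2.1821
k=6 src: inc=0.000648, refl=0.000648·-0.333333=-0.0002; V=2.181406+0.000648+-0.000216=2.1818
k=7 load: inc=-0.000216, refl=-0.000216·0.142857=-0.0000; V=2.182054+-0.000216+-0.000031=2.1818
k=8 src: inc=-0.000031, refl=-0.000031·-0.333333=0.0000; V=2.181838+-0.000031+0.000010=2.1818
k=9 load: inc=0.000010, refl=0.000010·0.142857=0.0000; V=2.181807+0.000010+0.000001=2.1818

0 0 source 2.0000
1 3 load 2.2857
2 6 source 2.1905
3 9 load 2.1769
4 12 source 2.1814
5 15 load 2.1821
6 18 source 2.1818
7 21 load 2.1818
8 24 source 2.1818
9 27 load 2.1818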